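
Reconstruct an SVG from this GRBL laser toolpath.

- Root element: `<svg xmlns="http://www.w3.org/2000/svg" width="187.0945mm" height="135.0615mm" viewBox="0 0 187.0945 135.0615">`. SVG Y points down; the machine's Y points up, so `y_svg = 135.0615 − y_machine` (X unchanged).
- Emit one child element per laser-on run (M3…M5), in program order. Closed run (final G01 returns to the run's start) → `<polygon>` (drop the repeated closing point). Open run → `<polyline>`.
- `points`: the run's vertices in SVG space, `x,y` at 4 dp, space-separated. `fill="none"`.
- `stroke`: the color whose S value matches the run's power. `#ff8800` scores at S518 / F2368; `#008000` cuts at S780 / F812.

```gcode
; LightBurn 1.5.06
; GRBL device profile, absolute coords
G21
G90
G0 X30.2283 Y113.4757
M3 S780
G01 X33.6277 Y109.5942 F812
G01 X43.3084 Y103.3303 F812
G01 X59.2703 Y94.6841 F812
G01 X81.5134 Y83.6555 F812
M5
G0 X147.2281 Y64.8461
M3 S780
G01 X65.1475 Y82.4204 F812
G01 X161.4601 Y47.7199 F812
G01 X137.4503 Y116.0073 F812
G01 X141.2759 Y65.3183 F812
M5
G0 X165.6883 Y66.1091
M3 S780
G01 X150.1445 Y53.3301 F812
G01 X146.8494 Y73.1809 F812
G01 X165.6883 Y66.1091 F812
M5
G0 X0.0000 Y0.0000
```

<svg xmlns="http://www.w3.org/2000/svg" width="187.0945mm" height="135.0615mm" viewBox="0 0 187.0945 135.0615">
  <polyline points="30.2283,21.5858 33.6277,25.4673 43.3084,31.7312 59.2703,40.3774 81.5134,51.4060" fill="none" stroke="#008000"/>
  <polyline points="147.2281,70.2154 65.1475,52.6411 161.4601,87.3416 137.4503,19.0542 141.2759,69.7432" fill="none" stroke="#008000"/>
  <polygon points="165.6883,68.9524 150.1445,81.7314 146.8494,61.8806" fill="none" stroke="#008000"/>
</svg>

y_svg = 135.0615 − y_m. Every run uses S780, so all elements get stroke `#008000` (cut).

[1] open run; points: 30.2283,21.5858 33.6277,25.4673 43.3084,31.7312 59.2703,40.3774 81.5134,51.4060

[2] open run; points: 147.2281,70.2154 65.1475,52.6411 161.4601,87.3416 137.4503,19.0542 141.2759,69.7432

[3] closed run; points: 165.6883,68.9524 150.1445,81.7314 146.8494,61.8806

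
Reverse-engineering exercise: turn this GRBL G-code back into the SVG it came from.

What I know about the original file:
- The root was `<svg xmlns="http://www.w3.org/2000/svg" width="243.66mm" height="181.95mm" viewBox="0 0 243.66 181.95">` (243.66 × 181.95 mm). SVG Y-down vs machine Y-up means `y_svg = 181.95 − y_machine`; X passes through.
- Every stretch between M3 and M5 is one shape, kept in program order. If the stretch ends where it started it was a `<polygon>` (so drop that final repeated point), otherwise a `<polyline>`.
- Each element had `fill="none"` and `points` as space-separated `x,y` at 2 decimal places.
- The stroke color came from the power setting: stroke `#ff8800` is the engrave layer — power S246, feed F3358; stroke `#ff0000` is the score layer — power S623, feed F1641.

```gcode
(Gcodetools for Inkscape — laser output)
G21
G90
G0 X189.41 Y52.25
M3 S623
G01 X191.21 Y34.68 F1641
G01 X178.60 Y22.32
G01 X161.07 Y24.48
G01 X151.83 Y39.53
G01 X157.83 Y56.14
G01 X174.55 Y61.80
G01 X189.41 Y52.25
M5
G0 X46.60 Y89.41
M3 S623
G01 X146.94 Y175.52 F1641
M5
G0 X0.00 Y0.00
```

y_svg = 181.95 − y_m. Every run uses S623, so all elements get stroke `#ff0000` (score).

[1] closed run; points: 189.41,129.70 191.21,147.27 178.60,159.63 161.07,157.47 151.83,142.42 157.83,125.81 174.55,120.15

[2] open run; points: 46.60,92.54 146.94,6.43

<svg xmlns="http://www.w3.org/2000/svg" width="243.66mm" height="181.95mm" viewBox="0 0 243.66 181.95">
  <polygon points="189.41,129.70 191.21,147.27 178.60,159.63 161.07,157.47 151.83,142.42 157.83,125.81 174.55,120.15" fill="none" stroke="#ff0000"/>
  <polyline points="46.60,92.54 146.94,6.43" fill="none" stroke="#ff0000"/>
</svg>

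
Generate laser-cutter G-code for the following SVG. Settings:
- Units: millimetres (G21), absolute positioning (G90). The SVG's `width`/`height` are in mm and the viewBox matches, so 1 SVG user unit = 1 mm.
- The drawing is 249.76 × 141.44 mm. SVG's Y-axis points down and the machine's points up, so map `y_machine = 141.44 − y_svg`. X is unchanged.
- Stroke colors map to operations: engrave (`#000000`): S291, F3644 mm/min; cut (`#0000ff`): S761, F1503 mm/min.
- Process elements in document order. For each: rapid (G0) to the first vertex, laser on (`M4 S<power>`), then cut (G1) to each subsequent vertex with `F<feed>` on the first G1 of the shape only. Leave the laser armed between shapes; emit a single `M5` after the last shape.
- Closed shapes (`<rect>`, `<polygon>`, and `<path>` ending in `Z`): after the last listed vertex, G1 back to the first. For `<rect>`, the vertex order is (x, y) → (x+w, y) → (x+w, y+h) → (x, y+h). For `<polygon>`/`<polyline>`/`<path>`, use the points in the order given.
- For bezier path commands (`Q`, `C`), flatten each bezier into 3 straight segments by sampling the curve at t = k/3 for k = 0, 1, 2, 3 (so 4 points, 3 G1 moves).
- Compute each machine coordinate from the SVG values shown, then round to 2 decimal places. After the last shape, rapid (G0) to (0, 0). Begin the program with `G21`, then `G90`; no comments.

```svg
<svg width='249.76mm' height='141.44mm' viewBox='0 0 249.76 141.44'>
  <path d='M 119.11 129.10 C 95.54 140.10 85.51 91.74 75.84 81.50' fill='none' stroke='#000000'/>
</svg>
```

G21
G90
G0 X119.11 Y12.34
M4 S291
G1 X99.57 Y17.52 F3644
G1 X86.12 Y40.60
G1 X75.84 Y59.94
M5
G0 X0.00 Y0.00

viewBox `0 0 249.76 141.44` with mm width/height → 1 unit = 1 mm. Flip: y_m = 141.44 − y_svg.

**Shape 1** — `<path>` cubic bezier, stroke `#000000` → engrave (S291, F3644). Control points (SVG): P0=(119.11,129.10), P1=(95.54,140.10), P2=(85.51,91.74), P3=(75.84,81.50); sampled at t=k/3. Machine vertices: (119.11,12.34) → (99.57,17.52) → (86.12,40.60) → (75.84,59.94). Open path.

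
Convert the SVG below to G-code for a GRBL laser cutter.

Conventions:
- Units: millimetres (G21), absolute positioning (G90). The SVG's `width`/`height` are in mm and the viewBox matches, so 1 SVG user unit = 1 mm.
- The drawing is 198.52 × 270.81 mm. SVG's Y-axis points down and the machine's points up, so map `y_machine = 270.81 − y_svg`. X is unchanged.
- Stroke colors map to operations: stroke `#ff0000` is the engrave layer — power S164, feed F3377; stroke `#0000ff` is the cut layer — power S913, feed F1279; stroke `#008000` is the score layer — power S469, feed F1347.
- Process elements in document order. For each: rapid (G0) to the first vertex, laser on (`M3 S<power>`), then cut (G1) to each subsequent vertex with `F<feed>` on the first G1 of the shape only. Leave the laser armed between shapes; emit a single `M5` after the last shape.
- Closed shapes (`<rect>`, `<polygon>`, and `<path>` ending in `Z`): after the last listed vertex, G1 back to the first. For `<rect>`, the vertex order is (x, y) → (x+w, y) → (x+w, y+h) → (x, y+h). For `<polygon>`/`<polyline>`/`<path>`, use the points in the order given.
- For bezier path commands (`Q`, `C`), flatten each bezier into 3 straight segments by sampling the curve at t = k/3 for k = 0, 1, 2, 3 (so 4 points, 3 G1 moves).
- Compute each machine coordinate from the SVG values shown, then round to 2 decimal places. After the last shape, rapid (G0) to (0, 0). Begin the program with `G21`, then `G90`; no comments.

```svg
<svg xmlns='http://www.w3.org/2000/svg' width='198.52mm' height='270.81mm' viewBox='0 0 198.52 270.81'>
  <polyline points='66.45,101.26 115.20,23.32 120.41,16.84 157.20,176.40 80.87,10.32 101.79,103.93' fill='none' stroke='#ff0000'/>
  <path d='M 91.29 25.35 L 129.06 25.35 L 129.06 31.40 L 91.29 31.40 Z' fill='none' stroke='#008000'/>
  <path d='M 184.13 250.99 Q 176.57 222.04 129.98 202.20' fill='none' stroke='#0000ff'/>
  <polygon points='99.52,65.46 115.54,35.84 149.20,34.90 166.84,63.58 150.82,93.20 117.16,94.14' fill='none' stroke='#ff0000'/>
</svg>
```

G21
G90
G0 X66.45 Y169.55
M3 S164
G1 X115.20 Y247.49 F3377
G1 X120.41 Y253.97
G1 X157.20 Y94.41
G1 X80.87 Y260.49
G1 X101.79 Y166.88
G0 X91.29 Y245.46
M3 S469
G1 X129.06 Y245.46 F1347
G1 X129.06 Y239.41
G1 X91.29 Y239.41
G1 X91.29 Y245.46
G0 X184.13 Y19.82
M3 S913
G1 X174.75 Y38.11 F1279
G1 X156.70 Y54.37
G1 X129.98 Y68.61
G0 X99.52 Y205.35
M3 S164
G1 X115.54 Y234.97 F3377
G1 X149.20 Y235.91
G1 X166.84 Y207.23
G1 X150.82 Y177.61
G1 X117.16 Y176.67
G1 X99.52 Y205.35
M5
G0 X0.00 Y0.00

viewBox `0 0 198.52 270.81` with mm width/height → 1 unit = 1 mm. Flip: y_m = 270.81 − y_svg.

**Shape 1** — `<polyline>` open polyline, stroke `#ff0000` → engrave (S164, F3377). Machine vertices: (66.45,169.55) → (115.20,247.49) → (120.41,253.97) → (157.20,94.41) → (80.87,260.49) → (101.79,166.88). Open path.

**Shape 2** — `<path>` rectangle, stroke `#008000` → score (S469, F1347). Machine vertices: (91.29,245.46) → (129.06,245.46) → (129.06,239.41) → (91.29,239.41) → (91.29,245.46). Closed: final G1 returns to the first vertex.

**Shape 3** — `<path>` quadratic bezier, stroke `#0000ff` → cut (S913, F1279). Control points (SVG): P0=(184.13,250.99), P1=(176.57,222.04), P2=(129.98,202.20); sampled at t=k/3. Machine vertices: (184.13,19.82) → (174.75,38.11) → (156.70,54.37) → (129.98,68.61). Open path.

**Shape 4** — `<polygon>` regular polygon, stroke `#ff0000` → engrave (S164, F3377). Machine vertices: (99.52,205.35) → (115.54,234.97) → (149.20,235.91) → (166.84,207.23) → (150.82,177.61) → (117.16,176.67) → (99.52,205.35). Closed: final G1 returns to the first vertex.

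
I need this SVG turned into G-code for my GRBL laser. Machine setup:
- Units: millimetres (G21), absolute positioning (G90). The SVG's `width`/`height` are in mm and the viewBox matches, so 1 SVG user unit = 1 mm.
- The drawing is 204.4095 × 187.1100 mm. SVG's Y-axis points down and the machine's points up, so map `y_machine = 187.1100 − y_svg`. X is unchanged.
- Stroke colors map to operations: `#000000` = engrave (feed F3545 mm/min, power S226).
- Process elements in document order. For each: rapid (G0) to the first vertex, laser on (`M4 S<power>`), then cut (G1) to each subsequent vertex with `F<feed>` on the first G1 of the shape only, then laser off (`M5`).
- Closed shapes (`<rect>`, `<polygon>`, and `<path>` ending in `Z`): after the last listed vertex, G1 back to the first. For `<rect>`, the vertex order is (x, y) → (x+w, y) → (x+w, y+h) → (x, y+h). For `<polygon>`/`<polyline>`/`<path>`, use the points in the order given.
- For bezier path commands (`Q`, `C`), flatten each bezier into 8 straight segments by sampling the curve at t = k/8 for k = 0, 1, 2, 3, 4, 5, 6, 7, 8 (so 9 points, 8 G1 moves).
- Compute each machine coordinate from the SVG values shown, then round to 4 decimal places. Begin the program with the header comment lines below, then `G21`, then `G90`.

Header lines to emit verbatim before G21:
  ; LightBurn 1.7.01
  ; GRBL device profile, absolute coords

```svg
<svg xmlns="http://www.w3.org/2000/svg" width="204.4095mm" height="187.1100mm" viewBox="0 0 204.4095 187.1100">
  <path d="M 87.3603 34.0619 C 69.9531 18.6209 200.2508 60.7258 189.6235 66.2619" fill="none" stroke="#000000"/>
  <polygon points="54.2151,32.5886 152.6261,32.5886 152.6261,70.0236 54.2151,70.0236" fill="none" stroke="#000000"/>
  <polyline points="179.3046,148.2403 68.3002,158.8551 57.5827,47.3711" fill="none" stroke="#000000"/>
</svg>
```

Since the viewBox matches the mm dimensions, user units are millimetres directly. The only transform is the Y-flip y_m = 187.1100 − y_svg.

Shape 1 is a cubic bezier drawn with `<path>`. Its stroke #000000 means engrave at S226, F3545. After flipping Y the toolpath is (87.3603,153.0481) → (87.1925,156.3248) → (97.4897,155.3095) → (114.8695,151.1051) → (135.9494,144.8145) → (157.3472,137.5406) → (175.6804,130.3863) → (187.5666,124.4545) → (189.6235,120.8481).

Shape 2 is a rectangle drawn with `<polygon>`. Its stroke #000000 means engrave at S226, F3545. After flipping Y the toolpath is (54.2151,154.5214) → (152.6261,154.5214) → (152.6261,117.0864) → (54.2151,117.0864) → (54.2151,154.5214), returning to the start.

Shape 3 is a open polyline drawn with `<polyline>`. Its stroke #000000 means engrave at S226, F3545. After flipping Y the toolpath is (179.3046,38.8697) → (68.3002,28.2549) → (57.5827,139.7389).

; LightBurn 1.7.01
; GRBL device profile, absolute coords
G21
G90
G0 X87.3603 Y153.0481
M4 S226
G1 X87.1925 Y156.3248 F3545
G1 X97.4897 Y155.3095
G1 X114.8695 Y151.1051
G1 X135.9494 Y144.8145
G1 X157.3472 Y137.5406
G1 X175.6804 Y130.3863
G1 X187.5666 Y124.4545
G1 X189.6235 Y120.8481
M5
G0 X54.2151 Y154.5214
M4 S226
G1 X152.6261 Y154.5214 F3545
G1 X152.6261 Y117.0864
G1 X54.2151 Y117.0864
G1 X54.2151 Y154.5214
M5
G0 X179.3046 Y38.8697
M4 S226
G1 X68.3002 Y28.2549 F3545
G1 X57.5827 Y139.7389
M5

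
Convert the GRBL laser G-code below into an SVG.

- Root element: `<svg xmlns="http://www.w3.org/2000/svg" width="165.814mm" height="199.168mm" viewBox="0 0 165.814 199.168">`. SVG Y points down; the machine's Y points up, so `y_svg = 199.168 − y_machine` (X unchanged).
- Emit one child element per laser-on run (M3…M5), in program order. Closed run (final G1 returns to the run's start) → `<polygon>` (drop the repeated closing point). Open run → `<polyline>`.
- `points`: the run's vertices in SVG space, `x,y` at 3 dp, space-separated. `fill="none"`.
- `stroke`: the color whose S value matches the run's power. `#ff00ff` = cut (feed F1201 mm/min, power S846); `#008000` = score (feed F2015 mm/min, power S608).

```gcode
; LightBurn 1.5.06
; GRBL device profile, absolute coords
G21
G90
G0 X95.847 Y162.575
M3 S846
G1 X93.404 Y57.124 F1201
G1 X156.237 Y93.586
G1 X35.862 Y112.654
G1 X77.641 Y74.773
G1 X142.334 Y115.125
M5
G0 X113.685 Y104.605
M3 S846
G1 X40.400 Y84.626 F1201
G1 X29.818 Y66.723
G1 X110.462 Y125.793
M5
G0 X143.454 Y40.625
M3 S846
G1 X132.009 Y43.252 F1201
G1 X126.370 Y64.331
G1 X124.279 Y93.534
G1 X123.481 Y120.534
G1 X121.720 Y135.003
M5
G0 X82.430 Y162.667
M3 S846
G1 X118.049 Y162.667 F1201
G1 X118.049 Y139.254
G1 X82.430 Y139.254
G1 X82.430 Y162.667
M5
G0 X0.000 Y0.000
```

<svg xmlns="http://www.w3.org/2000/svg" width="165.814mm" height="199.168mm" viewBox="0 0 165.814 199.168">
  <polyline points="95.847,36.593 93.404,142.044 156.237,105.582 35.862,86.514 77.641,124.395 142.334,84.043" fill="none" stroke="#ff00ff"/>
  <polyline points="113.685,94.563 40.400,114.542 29.818,132.445 110.462,73.375" fill="none" stroke="#ff00ff"/>
  <polyline points="143.454,158.543 132.009,155.916 126.370,134.837 124.279,105.634 123.481,78.634 121.720,64.165" fill="none" stroke="#ff00ff"/>
  <polygon points="82.430,36.501 118.049,36.501 118.049,59.914 82.430,59.914" fill="none" stroke="#ff00ff"/>
</svg>

Each laser-on run becomes one SVG element. Flip Y back into SVG space with y_svg = 199.168 − y_machine. Every run uses S846, so all elements get stroke `#ff00ff` (cut).

Run 1: The run is open, so emit a `<polyline>` with points (Y-flipped): 95.847,36.593 93.404,142.044 156.237,105.582 35.862,86.514 77.641,124.395 142.334,84.043.

Run 2: The run is open, so emit a `<polyline>` with points (Y-flipped): 113.685,94.563 40.400,114.542 29.818,132.445 110.462,73.375.

Run 3: The run is open, so emit a `<polyline>` with points (Y-flipped): 143.454,158.543 132.009,155.916 126.370,134.837 124.279,105.634 123.481,78.634 121.720,64.165.

Run 4: The run returns to its start, so emit a `<polygon>` with points (Y-flipped): 82.430,36.501 118.049,36.501 118.049,59.914 82.430,59.914.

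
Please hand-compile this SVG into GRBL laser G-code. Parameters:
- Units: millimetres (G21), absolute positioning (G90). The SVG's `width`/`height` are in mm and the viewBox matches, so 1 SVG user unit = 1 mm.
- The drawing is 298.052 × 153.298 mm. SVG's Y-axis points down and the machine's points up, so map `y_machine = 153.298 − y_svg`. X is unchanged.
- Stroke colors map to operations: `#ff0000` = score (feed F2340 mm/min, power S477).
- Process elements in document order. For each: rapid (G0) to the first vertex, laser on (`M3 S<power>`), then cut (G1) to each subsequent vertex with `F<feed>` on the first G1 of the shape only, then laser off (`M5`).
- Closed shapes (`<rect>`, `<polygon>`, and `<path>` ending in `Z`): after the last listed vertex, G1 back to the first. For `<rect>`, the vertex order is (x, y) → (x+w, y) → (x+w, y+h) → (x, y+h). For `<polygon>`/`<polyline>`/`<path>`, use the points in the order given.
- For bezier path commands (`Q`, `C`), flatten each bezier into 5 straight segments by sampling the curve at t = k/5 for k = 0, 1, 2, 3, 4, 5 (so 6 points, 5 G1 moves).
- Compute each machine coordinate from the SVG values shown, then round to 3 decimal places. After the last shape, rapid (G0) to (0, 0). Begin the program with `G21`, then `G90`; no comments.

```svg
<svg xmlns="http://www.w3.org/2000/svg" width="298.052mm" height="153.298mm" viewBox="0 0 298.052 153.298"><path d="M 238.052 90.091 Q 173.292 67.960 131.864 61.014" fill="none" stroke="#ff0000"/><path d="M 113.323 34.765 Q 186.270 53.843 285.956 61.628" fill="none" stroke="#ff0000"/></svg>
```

1 u = 1 mm; y_m = 153.298 − y.

[1] `<path>` quadratic bezier, #ff0000→score S477 F2340: (238.052,63.207) → (213.081,71.452) → (189.977,78.482) → (168.740,84.298) → (149.368,88.898) → (131.864,92.284)

[2] `<path>` quadratic bezier, #ff0000→score S477 F2340: (113.323,118.533) → (143.571,111.354) → (175.959,105.077) → (210.485,99.705) → (247.151,95.236) → (285.956,91.670)

G21
G90
G0 X238.052 Y63.207
M3 S477
G1 X213.081 Y71.452 F2340
G1 X189.977 Y78.482
G1 X168.740 Y84.298
G1 X149.368 Y88.898
G1 X131.864 Y92.284
M5
G0 X113.323 Y118.533
M3 S477
G1 X143.571 Y111.354 F2340
G1 X175.959 Y105.077
G1 X210.485 Y99.705
G1 X247.151 Y95.236
G1 X285.956 Y91.670
M5
G0 X0.000 Y0.000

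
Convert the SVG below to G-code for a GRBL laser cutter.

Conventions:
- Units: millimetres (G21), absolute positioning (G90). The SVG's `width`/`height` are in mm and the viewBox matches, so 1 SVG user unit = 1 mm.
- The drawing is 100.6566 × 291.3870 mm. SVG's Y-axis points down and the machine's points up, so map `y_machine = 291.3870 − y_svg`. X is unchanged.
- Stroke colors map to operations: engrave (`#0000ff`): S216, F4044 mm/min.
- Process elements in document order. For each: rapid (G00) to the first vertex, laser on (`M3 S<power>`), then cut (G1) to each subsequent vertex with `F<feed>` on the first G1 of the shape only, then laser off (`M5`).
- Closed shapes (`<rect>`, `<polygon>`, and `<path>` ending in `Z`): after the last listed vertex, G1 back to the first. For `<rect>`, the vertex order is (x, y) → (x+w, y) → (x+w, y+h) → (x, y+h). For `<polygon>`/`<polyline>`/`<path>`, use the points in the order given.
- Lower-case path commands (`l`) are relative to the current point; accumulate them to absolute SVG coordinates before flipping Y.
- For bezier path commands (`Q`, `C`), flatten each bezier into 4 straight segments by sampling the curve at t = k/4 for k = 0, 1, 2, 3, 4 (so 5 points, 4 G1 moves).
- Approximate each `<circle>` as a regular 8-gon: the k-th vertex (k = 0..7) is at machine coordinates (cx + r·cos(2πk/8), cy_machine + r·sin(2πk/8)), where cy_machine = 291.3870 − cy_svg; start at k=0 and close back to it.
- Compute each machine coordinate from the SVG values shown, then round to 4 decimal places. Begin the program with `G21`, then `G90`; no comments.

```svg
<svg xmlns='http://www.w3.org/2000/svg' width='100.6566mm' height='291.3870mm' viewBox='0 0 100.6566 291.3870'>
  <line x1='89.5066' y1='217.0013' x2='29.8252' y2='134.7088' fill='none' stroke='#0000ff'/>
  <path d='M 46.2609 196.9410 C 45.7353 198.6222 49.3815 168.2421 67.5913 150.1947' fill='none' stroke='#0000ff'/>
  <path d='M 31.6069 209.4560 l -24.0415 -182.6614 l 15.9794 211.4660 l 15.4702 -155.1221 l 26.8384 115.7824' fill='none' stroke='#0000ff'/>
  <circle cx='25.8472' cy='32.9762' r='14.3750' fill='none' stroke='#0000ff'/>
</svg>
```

viewBox `0 0 100.6566 291.3870` with mm width/height → 1 unit = 1 mm. Flip: y_m = 291.3870 − y_svg.

**Shape 1** — `<line>` line segment, stroke `#0000ff` → engrave (S216, F4044). Machine vertices: (89.5066,74.3857) → (29.8252,156.6782). Open path.

**Shape 2** — `<path>` cubic bezier, stroke `#0000ff` → engrave (S216, F4044). Control points (SVG): P0=(46.2609,196.9410), P1=(45.7353,198.6222), P2=(49.3815,168.2421), P3=(67.5913,150.1947); sampled at t=k/4. Machine vertices: (46.2609,94.4460) → (46.8113,98.5029) → (49.9003,110.4209) → (56.5023,126.0380) → (67.5913,141.1923). Open path.

**Shape 3** — `<path>` open polyline, stroke `#0000ff` → engrave (S216, F4044). Machine vertices: (31.6069,81.9310) → (7.5654,264.5924) → (23.5448,53.1264) → (39.0150,208.2485) → (65.8534,92.4661). Open path.

**Shape 4** — `<circle>` circle, stroke `#0000ff` → engrave (S216, F4044). Machine vertices: (40.2222,258.4108) → (36.0119,268.5755) → (25.8472,272.7858) → (15.6825,268.5755) → (11.4722,258.4108) → (15.6825,248.2461) → (25.8472,244.0358) → (36.0119,248.2461) → (40.2222,258.4108). Closed: final G1 returns to the first vertex.

G21
G90
G00 X89.5066 Y74.3857
M3 S216
G1 X29.8252 Y156.6782 F4044
M5
G00 X46.2609 Y94.4460
M3 S216
G1 X46.8113 Y98.5029 F4044
G1 X49.9003 Y110.4209
G1 X56.5023 Y126.0380
G1 X67.5913 Y141.1923
M5
G00 X31.6069 Y81.9310
M3 S216
G1 X7.5654 Y264.5924 F4044
G1 X23.5448 Y53.1264
G1 X39.0150 Y208.2485
G1 X65.8534 Y92.4661
M5
G00 X40.2222 Y258.4108
M3 S216
G1 X36.0119 Y268.5755 F4044
G1 X25.8472 Y272.7858
G1 X15.6825 Y268.5755
G1 X11.4722 Y258.4108
G1 X15.6825 Y248.2461
G1 X25.8472 Y244.0358
G1 X36.0119 Y248.2461
G1 X40.2222 Y258.4108
M5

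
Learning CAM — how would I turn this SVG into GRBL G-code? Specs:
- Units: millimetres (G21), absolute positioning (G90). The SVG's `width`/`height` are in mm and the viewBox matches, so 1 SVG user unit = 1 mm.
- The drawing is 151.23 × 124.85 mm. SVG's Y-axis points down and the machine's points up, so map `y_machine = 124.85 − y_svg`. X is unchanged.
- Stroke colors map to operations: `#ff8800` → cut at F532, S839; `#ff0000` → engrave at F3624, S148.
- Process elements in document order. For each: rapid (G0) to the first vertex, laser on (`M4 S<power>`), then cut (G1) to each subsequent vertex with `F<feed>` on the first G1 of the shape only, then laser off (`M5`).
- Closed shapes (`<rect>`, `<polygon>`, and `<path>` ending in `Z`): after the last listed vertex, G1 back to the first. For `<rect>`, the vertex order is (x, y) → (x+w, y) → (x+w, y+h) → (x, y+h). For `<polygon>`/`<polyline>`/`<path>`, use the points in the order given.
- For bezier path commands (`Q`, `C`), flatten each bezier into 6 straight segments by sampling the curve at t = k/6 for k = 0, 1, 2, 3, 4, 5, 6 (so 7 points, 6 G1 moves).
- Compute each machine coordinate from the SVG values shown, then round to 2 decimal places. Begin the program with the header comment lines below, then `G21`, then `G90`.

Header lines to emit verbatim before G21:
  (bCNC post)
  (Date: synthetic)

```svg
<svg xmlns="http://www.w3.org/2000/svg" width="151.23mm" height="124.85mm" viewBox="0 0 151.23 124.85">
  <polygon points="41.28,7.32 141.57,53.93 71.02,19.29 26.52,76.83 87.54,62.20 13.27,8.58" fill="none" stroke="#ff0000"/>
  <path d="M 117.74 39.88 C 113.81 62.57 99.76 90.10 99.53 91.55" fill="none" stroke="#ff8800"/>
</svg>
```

(bCNC post)
(Date: synthetic)
G21
G90
G0 X41.28 Y117.53
M4 S148
G1 X141.57 Y70.92 F3624
G1 X71.02 Y105.56
G1 X26.52 Y48.02
G1 X87.54 Y62.65
G1 X13.27 Y116.27
G1 X41.28 Y117.53
M5
G0 X117.74 Y84.97
M4 S839
G1 X115.04 Y73.36 F532
G1 X111.32 Y61.81
G1 X107.25 Y51.17
G1 X103.48 Y42.30
G1 X100.69 Y36.06
G1 X99.53 Y33.30
M5

Since the viewBox matches the mm dimensions, user units are millimetres directly. The only transform is the Y-flip y_m = 124.85 − y_svg.

Shape 1 is a closed polygon drawn with `<polygon>`. Its stroke #ff0000 means engrave at S148, F3624. After flipping Y the toolpath is (41.28,117.53) → (141.57,70.92) → (71.02,105.56) → (26.52,48.02) → (87.54,62.65) → (13.27,116.27) → (41.28,117.53), returning to the start.

Shape 2 is a cubic bezier drawn with `<path>`. Its stroke #ff8800 means cut at S839, F532. After flipping Y the toolpath is (117.74,84.97) → (115.04,73.36) → (111.32,61.81) → (107.25,51.17) → (103.48,42.30) → (100.69,36.06) → (99.53,33.30).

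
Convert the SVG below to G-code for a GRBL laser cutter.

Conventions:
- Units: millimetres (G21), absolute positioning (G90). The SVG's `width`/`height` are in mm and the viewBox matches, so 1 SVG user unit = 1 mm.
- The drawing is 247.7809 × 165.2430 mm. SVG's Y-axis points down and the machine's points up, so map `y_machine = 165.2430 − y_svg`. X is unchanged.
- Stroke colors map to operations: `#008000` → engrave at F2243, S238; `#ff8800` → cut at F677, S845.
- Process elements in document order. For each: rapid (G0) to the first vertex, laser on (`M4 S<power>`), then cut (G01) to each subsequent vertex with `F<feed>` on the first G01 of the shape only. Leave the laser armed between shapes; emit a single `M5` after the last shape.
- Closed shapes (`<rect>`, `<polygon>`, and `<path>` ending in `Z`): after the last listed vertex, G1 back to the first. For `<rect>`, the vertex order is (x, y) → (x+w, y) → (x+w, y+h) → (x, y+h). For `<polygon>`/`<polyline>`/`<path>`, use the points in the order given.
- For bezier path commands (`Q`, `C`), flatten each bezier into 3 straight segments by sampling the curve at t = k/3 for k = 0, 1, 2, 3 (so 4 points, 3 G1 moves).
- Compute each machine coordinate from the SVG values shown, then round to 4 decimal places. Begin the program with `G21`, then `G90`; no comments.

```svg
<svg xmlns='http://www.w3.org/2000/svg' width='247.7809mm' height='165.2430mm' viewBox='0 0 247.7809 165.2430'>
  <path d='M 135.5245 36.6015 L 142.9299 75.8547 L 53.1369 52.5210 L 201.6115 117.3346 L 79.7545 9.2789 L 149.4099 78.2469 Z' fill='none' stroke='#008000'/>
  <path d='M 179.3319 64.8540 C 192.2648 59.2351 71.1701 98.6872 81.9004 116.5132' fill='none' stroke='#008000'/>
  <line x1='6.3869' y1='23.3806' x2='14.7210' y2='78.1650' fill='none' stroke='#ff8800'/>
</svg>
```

viewBox `0 0 247.7809 165.2430` with mm width/height → 1 unit = 1 mm. Flip: y_m = 165.2430 − y_svg.

**Shape 1** — `<path>` closed polygon, stroke `#008000` → engrave (S238, F2243). Machine vertices: (135.5245,128.6415) → (142.9299,89.3883) → (53.1369,112.7220) → (201.6115,47.9084) → (79.7545,155.9641) → (149.4099,86.9961) → (135.5245,128.6415). Closed: final G1 returns to the first vertex.

**Shape 2** — `<path>` cubic bezier, stroke `#008000` → engrave (S238, F2243). Control points (SVG): P0=(179.3319,64.8540), P1=(192.2648,59.2351), P2=(71.1701,98.6872), P3=(81.9004,116.5132); sampled at t=k/3. Machine vertices: (179.3319,100.3890) → (157.4353,93.4545) → (105.2654,71.2942) → (81.9004,48.7298). Open path.

**Shape 3** — `<line>` line segment, stroke `#ff8800` → cut (S845, F677). Machine vertices: (6.3869,141.8624) → (14.7210,87.0780). Open path.

G21
G90
G0 X135.5245 Y128.6415
M4 S238
G01 X142.9299 Y89.3883 F2243
G01 X53.1369 Y112.7220
G01 X201.6115 Y47.9084
G01 X79.7545 Y155.9641
G01 X149.4099 Y86.9961
G01 X135.5245 Y128.6415
G0 X179.3319 Y100.3890
M4 S238
G01 X157.4353 Y93.4545 F2243
G01 X105.2654 Y71.2942
G01 X81.9004 Y48.7298
G0 X6.3869 Y141.8624
M4 S845
G01 X14.7210 Y87.0780 F677
M5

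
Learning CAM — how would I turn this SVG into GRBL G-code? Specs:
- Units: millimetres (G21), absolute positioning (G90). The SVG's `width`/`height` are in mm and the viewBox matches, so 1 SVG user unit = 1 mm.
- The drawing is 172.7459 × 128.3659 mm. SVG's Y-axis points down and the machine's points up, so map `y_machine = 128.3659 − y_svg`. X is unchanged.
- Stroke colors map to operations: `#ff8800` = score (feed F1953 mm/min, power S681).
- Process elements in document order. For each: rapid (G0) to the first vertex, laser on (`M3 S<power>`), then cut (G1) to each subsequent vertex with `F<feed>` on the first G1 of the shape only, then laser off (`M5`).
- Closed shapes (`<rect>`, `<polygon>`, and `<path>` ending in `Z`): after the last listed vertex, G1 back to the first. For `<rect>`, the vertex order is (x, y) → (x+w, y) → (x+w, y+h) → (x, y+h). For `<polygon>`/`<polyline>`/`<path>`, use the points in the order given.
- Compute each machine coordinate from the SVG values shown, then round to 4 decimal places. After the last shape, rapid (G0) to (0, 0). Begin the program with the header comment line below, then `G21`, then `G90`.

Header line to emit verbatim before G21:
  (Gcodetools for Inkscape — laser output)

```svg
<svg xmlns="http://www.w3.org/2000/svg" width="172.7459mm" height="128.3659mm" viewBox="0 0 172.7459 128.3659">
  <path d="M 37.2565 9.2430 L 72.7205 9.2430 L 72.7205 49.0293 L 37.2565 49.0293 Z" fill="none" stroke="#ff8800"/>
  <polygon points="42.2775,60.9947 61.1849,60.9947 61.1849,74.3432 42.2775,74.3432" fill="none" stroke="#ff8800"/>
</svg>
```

1 u = 1 mm; y_m = 128.3659 − y.

[1] `<path>` rectangle, #ff8800→score S681 F1953: (37.2565,119.1229) → (72.7205,119.1229) → (72.7205,79.3366) → (37.2565,79.3366) → (37.2565,119.1229) (closed)

[2] `<polygon>` rectangle, #ff8800→score S681 F1953: (42.2775,67.3712) → (61.1849,67.3712) → (61.1849,54.0227) → (42.2775,54.0227) → (42.2775,67.3712) (closed)

(Gcodetools for Inkscape — laser output)
G21
G90
G0 X37.2565 Y119.1229
M3 S681
G1 X72.7205 Y119.1229 F1953
G1 X72.7205 Y79.3366
G1 X37.2565 Y79.3366
G1 X37.2565 Y119.1229
M5
G0 X42.2775 Y67.3712
M3 S681
G1 X61.1849 Y67.3712 F1953
G1 X61.1849 Y54.0227
G1 X42.2775 Y54.0227
G1 X42.2775 Y67.3712
M5
G0 X0.0000 Y0.0000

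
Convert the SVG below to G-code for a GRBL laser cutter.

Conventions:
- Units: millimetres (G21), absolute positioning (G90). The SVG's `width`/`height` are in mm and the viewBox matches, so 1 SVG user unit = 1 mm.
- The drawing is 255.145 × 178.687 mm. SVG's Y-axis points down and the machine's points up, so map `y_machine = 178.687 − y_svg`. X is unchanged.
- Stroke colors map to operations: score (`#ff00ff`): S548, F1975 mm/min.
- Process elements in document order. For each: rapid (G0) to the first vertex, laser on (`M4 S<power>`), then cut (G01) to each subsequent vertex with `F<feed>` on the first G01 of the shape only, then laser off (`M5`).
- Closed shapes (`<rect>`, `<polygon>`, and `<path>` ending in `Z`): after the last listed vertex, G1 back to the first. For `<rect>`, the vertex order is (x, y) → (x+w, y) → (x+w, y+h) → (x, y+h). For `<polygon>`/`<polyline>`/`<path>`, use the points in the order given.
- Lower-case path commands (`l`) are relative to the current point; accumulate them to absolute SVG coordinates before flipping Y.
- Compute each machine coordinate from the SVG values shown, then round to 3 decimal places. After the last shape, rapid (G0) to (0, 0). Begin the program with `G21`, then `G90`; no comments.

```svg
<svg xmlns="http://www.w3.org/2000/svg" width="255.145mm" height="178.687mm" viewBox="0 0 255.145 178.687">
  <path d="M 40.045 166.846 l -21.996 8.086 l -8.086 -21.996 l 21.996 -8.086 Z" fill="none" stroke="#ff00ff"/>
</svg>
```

1 u = 1 mm; y_m = 178.687 − y.

[1] `<path>` regular polygon, #ff00ff→score S548 F1975: (40.045,11.841) → (18.049,3.755) → (9.963,25.751) → (31.959,33.837) → (40.045,11.841) (closed)

G21
G90
G0 X40.045 Y11.841
M4 S548
G01 X18.049 Y3.755 F1975
G01 X9.963 Y25.751
G01 X31.959 Y33.837
G01 X40.045 Y11.841
M5
G0 X0.000 Y0.000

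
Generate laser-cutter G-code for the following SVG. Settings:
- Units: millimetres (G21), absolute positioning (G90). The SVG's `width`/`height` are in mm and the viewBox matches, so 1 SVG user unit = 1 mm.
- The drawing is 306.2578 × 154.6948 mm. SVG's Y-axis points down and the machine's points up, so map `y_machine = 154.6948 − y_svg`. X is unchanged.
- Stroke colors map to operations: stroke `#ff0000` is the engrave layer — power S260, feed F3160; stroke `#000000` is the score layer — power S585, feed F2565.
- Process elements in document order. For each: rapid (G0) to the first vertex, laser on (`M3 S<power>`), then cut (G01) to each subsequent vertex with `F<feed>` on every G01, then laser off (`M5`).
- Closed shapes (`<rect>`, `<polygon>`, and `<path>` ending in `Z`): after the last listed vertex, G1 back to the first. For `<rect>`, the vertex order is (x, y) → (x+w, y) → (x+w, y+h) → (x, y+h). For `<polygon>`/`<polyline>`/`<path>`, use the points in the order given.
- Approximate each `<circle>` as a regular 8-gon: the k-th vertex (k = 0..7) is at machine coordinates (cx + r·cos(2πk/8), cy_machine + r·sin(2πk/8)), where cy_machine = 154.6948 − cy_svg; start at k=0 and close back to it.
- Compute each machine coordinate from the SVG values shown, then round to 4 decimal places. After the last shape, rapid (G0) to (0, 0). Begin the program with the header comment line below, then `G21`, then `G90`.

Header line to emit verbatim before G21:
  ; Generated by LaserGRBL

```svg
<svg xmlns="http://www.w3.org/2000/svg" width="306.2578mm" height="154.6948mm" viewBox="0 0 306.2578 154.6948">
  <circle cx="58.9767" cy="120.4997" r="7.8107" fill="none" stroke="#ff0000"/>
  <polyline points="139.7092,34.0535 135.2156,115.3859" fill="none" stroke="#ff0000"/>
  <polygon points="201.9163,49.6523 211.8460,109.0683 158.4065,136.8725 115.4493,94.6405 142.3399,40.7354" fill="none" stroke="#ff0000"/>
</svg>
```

1 u = 1 mm; y_m = 154.6948 − y.

[1] `<circle>` circle, #ff0000→engrave S260 F3160: (66.7874,34.1951) → (64.4997,39.7181) → (58.9767,42.0058) → (53.4537,39.7181) → (51.1660,34.1951) → (53.4537,28.6721) → (58.9767,26.3844) → (64.4997,28.6721) → (66.7874,34.1951) (closed)

[2] `<polyline>` line segment, #ff0000→engrave S260 F3160: (139.7092,120.6413) → (135.2156,39.3089)

[3] `<polygon>` regular polygon, #ff0000→engrave S260 F3160: (201.9163,105.0425) → (211.8460,45.6265) → (158.4065,17.8223) → (115.4493,60.0543) → (142.3399,113.9594) → (201.9163,105.0425) (closed)

; Generated by LaserGRBL
G21
G90
G0 X66.7874 Y34.1951
M3 S260
G01 X64.4997 Y39.7181 F3160
G01 X58.9767 Y42.0058 F3160
G01 X53.4537 Y39.7181 F3160
G01 X51.1660 Y34.1951 F3160
G01 X53.4537 Y28.6721 F3160
G01 X58.9767 Y26.3844 F3160
G01 X64.4997 Y28.6721 F3160
G01 X66.7874 Y34.1951 F3160
M5
G0 X139.7092 Y120.6413
M3 S260
G01 X135.2156 Y39.3089 F3160
M5
G0 X201.9163 Y105.0425
M3 S260
G01 X211.8460 Y45.6265 F3160
G01 X158.4065 Y17.8223 F3160
G01 X115.4493 Y60.0543 F3160
G01 X142.3399 Y113.9594 F3160
G01 X201.9163 Y105.0425 F3160
M5
G0 X0.0000 Y0.0000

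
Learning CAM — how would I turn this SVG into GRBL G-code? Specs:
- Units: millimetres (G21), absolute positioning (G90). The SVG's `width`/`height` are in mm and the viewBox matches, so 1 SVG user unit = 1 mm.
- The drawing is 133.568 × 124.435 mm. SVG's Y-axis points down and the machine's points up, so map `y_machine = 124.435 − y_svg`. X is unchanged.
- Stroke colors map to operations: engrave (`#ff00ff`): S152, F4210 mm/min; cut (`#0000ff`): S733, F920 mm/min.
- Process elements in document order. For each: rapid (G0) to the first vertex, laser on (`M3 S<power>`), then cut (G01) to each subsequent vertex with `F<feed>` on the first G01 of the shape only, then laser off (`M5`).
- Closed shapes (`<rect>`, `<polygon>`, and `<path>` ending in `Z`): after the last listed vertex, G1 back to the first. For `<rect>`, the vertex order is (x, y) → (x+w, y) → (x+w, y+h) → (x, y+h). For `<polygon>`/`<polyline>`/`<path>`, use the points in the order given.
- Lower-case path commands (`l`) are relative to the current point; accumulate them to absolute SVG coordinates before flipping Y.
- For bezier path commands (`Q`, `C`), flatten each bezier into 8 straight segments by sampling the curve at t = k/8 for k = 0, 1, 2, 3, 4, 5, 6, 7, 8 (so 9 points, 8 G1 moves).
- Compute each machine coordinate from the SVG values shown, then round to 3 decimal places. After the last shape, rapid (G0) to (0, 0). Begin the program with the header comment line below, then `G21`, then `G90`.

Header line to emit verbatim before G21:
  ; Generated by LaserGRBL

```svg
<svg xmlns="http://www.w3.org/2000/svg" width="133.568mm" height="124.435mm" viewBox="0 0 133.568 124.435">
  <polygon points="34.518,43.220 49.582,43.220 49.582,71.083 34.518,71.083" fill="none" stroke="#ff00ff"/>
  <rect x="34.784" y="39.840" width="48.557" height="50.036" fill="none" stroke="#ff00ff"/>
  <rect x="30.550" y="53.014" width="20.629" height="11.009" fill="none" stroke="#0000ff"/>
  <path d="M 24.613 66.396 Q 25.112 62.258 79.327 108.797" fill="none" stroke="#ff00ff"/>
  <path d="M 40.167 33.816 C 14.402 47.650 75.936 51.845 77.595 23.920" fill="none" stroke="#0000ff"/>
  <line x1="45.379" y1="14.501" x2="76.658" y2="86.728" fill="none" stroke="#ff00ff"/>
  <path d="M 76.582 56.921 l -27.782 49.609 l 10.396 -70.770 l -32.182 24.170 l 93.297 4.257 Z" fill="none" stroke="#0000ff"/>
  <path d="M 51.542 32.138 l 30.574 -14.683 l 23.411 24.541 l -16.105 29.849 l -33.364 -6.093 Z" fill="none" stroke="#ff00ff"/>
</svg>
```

Since the viewBox matches the mm dimensions, user units are millimetres directly. The only transform is the Y-flip y_m = 124.435 − y_svg.

Shape 1 is a rectangle drawn with `<polygon>`. Its stroke #ff00ff means engrave at S152, F4210. After flipping Y the toolpath is (34.518,81.215) → (49.582,81.215) → (49.582,53.352) → (34.518,53.352) → (34.518,81.215), returning to the start.

Shape 2 is a rectangle drawn with `<rect>`. Its stroke #ff00ff means engrave at S152, F4210. After flipping Y the toolpath is (34.784,84.595) → (83.341,84.595) → (83.341,34.559) → (34.784,34.559) → (34.784,84.595), returning to the start.

Shape 3 is a rectangle drawn with `<rect>`. Its stroke #0000ff means cut at S733, F920. After flipping Y the toolpath is (30.550,71.421) → (51.179,71.421) → (51.179,60.412) → (30.550,60.412) → (30.550,71.421), returning to the start.

Shape 4 is a quadratic bezier drawn with `<path>`. Its stroke #ff00ff means engrave at S152, F4210. After flipping Y the toolpath is (24.613,58.039) → (25.577,58.282) → (28.220,56.941) → (32.541,54.016) → (38.541,49.508) → (46.220,43.416) → (55.577,35.740) → (66.613,26.481) → (79.327,15.638).

Shape 5 is a cubic bezier drawn with `<path>`. Its stroke #0000ff means cut at S733, F920. After flipping Y the toolpath is (40.167,90.619) → (34.310,85.927) → (34.912,82.402) → (40.250,80.308) → (48.597,79.907) → (58.230,81.464) → (67.424,85.242) → (74.454,91.505) → (77.595,100.515).

Shape 6 is a line segment drawn with `<line>`. Its stroke #ff00ff means engrave at S152, F4210. After flipping Y the toolpath is (45.379,109.934) → (76.658,37.707).

Shape 7 is a closed polygon drawn with `<path>`. Its stroke #0000ff means cut at S733, F920. After flipping Y the toolpath is (76.582,67.514) → (48.800,17.905) → (59.196,88.675) → (27.014,64.505) → (120.311,60.248) → (76.582,67.514), returning to the start.

Shape 8 is a regular polygon drawn with `<path>`. Its stroke #ff00ff means engrave at S152, F4210. After flipping Y the toolpath is (51.542,92.297) → (82.116,106.980) → (105.527,82.439) → (89.422,52.590) → (56.058,58.683) → (51.542,92.297), returning to the start.

; Generated by LaserGRBL
G21
G90
G0 X34.518 Y81.215
M3 S152
G01 X49.582 Y81.215 F4210
G01 X49.582 Y53.352
G01 X34.518 Y53.352
G01 X34.518 Y81.215
M5
G0 X34.784 Y84.595
M3 S152
G01 X83.341 Y84.595 F4210
G01 X83.341 Y34.559
G01 X34.784 Y34.559
G01 X34.784 Y84.595
M5
G0 X30.550 Y71.421
M3 S733
G01 X51.179 Y71.421 F920
G01 X51.179 Y60.412
G01 X30.550 Y60.412
G01 X30.550 Y71.421
M5
G0 X24.613 Y58.039
M3 S152
G01 X25.577 Y58.282 F4210
G01 X28.220 Y56.941
G01 X32.541 Y54.016
G01 X38.541 Y49.508
G01 X46.220 Y43.416
G01 X55.577 Y35.740
G01 X66.613 Y26.481
G01 X79.327 Y15.638
M5
G0 X40.167 Y90.619
M3 S733
G01 X34.310 Y85.927 F920
G01 X34.912 Y82.402
G01 X40.250 Y80.308
G01 X48.597 Y79.907
G01 X58.230 Y81.464
G01 X67.424 Y85.242
G01 X74.454 Y91.505
G01 X77.595 Y100.515
M5
G0 X45.379 Y109.934
M3 S152
G01 X76.658 Y37.707 F4210
M5
G0 X76.582 Y67.514
M3 S733
G01 X48.800 Y17.905 F920
G01 X59.196 Y88.675
G01 X27.014 Y64.505
G01 X120.311 Y60.248
G01 X76.582 Y67.514
M5
G0 X51.542 Y92.297
M3 S152
G01 X82.116 Y106.980 F4210
G01 X105.527 Y82.439
G01 X89.422 Y52.590
G01 X56.058 Y58.683
G01 X51.542 Y92.297
M5
G0 X0.000 Y0.000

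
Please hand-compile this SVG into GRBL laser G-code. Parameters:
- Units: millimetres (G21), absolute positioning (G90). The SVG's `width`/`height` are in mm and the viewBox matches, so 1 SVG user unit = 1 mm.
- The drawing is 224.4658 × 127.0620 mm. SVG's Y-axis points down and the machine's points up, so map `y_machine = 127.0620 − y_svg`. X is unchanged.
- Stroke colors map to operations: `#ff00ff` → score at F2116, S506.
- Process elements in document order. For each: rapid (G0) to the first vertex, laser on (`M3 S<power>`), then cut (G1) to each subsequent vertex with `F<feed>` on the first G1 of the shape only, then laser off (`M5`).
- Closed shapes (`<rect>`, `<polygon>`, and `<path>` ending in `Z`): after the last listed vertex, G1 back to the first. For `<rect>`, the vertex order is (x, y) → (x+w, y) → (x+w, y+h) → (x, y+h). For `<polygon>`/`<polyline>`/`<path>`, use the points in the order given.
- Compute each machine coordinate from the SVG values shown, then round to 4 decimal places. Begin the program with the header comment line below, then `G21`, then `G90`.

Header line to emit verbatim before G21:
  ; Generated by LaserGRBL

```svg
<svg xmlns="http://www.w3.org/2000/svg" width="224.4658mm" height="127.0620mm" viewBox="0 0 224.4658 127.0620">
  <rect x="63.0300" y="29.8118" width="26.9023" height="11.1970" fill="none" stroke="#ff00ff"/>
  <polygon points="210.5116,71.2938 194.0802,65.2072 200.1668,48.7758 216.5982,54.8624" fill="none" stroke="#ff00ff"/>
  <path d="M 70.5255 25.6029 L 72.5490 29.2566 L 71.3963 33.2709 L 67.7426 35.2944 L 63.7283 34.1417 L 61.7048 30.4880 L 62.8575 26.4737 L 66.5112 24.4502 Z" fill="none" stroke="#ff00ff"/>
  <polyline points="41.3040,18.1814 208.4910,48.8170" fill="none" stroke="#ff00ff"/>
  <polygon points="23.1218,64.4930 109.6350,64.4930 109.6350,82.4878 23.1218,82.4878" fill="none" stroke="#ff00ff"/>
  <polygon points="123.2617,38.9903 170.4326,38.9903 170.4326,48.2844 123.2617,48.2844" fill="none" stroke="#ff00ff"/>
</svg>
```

Since the viewBox matches the mm dimensions, user units are millimetres directly. The only transform is the Y-flip y_m = 127.0620 − y_svg.

Shape 1 is a rectangle drawn with `<rect>`. Its stroke #ff00ff means score at S506, F2116. After flipping Y the toolpath is (63.0300,97.2502) → (89.9323,97.2502) → (89.9323,86.0532) → (63.0300,86.0532) → (63.0300,97.2502), returning to the start.

Shape 2 is a regular polygon drawn with `<polygon>`. Its stroke #ff00ff means score at S506, F2116. After flipping Y the toolpath is (210.5116,55.7682) → (194.0802,61.8548) → (200.1668,78.2862) → (216.5982,72.1996) → (210.5116,55.7682), returning to the start.

Shape 3 is a regular polygon drawn with `<path>`. Its stroke #ff00ff means score at S506, F2116. After flipping Y the toolpath is (70.5255,101.4591) → (72.5490,97.8054) → (71.3963,93.7911) → (67.7426,91.7676) → (63.7283,92.9203) → (61.7048,96.5740) → (62.8575,100.5883) → (66.5112,102.6118) → (70.5255,101.4591), returning to the start.

Shape 4 is a line segment drawn with `<polyline>`. Its stroke #ff00ff means score at S506, F2116. After flipping Y the toolpath is (41.3040,108.8806) → (208.4910,78.2450).

Shape 5 is a rectangle drawn with `<polygon>`. Its stroke #ff00ff means score at S506, F2116. After flipping Y the toolpath is (23.1218,62.5690) → (109.6350,62.5690) → (109.6350,44.5742) → (23.1218,44.5742) → (23.1218,62.5690), returning to the start.

Shape 6 is a rectangle drawn with `<polygon>`. Its stroke #ff00ff means score at S506, F2116. After flipping Y the toolpath is (123.2617,88.0717) → (170.4326,88.0717) → (170.4326,78.7776) → (123.2617,78.7776) → (123.2617,88.0717), returning to the start.

; Generated by LaserGRBL
G21
G90
G0 X63.0300 Y97.2502
M3 S506
G1 X89.9323 Y97.2502 F2116
G1 X89.9323 Y86.0532
G1 X63.0300 Y86.0532
G1 X63.0300 Y97.2502
M5
G0 X210.5116 Y55.7682
M3 S506
G1 X194.0802 Y61.8548 F2116
G1 X200.1668 Y78.2862
G1 X216.5982 Y72.1996
G1 X210.5116 Y55.7682
M5
G0 X70.5255 Y101.4591
M3 S506
G1 X72.5490 Y97.8054 F2116
G1 X71.3963 Y93.7911
G1 X67.7426 Y91.7676
G1 X63.7283 Y92.9203
G1 X61.7048 Y96.5740
G1 X62.8575 Y100.5883
G1 X66.5112 Y102.6118
G1 X70.5255 Y101.4591
M5
G0 X41.3040 Y108.8806
M3 S506
G1 X208.4910 Y78.2450 F2116
M5
G0 X23.1218 Y62.5690
M3 S506
G1 X109.6350 Y62.5690 F2116
G1 X109.6350 Y44.5742
G1 X23.1218 Y44.5742
G1 X23.1218 Y62.5690
M5
G0 X123.2617 Y88.0717
M3 S506
G1 X170.4326 Y88.0717 F2116
G1 X170.4326 Y78.7776
G1 X123.2617 Y78.7776
G1 X123.2617 Y88.0717
M5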